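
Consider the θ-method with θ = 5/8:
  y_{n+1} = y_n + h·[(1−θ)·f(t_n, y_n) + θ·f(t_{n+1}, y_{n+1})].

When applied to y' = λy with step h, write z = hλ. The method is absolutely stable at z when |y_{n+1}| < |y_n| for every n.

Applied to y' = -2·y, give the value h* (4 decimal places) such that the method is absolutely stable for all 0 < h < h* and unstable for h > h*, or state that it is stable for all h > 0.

unbounded; (−∞, 0). Any h>0 works for λ=-2.

Test eqn y'=λy, z=hλ:
  y_{n+1} = y_n + z·[3/8·y_n + 5/8·y_{n+1}] ⇒ (1 − 5/8z)y_{n+1} = (1 + 3/8z)y_n
  ⇒ R(z) = (1 + 3/8z)/(1 − 5/8z).

Solve |R(x)|<1 on ℝ⁻.
x=-1.1: |R|=0.3481
x=-2: |R|=0.1111
x=-10: |R|=0.3793
x=-100: |R|=0.5748
θ=5/8≥1/2 ⇒ |1+3/8x|<|1−5/8x| ∀x<0 ⇒ stable on all of ℝ⁻.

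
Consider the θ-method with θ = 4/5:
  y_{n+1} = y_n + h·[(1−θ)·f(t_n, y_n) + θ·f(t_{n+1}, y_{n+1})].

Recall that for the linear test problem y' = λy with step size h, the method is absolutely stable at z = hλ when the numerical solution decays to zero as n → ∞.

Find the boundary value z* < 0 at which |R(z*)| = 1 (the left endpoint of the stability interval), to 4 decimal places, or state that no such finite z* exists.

Test eqn y'=λy, z=hλ:
  y_{n+1} = y_n + z·[1/5·y_n + 4/5·y_{n+1}] ⇒ (1 − 4/5z)y_{n+1} = (1 + 1/5z)y_n
  so R(z) = (1 + 1/5z)/(1 − 4/5z).

Find x<0 with |R(x)|<1.
x=-0.76: |R|=0.5274
x=-2: |R|=0.2308
x=-10: |R|=0.1111
x=-100: |R|=0.2346
θ=4/5≥1/2 ⇒ |1+1/5x|<|1−4/5x| ∀x<0 ⇒ interval (−∞,0).

(−∞, 0) — no finite endpoint.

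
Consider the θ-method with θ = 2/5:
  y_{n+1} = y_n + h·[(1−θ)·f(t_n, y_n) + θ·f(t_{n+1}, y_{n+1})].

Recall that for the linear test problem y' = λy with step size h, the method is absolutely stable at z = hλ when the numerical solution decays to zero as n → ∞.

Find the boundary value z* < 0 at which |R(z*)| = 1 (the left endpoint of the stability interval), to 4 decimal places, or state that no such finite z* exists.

z* = -10.0000.

Set f=λy, z=hλ:
  y_{n+1} = y_n + z·[3/5·y_n + 2/5·y_{n+1}] ⇒ (1 − 2/5z)y_{n+1} = (1 + 3/5z)y_n
  so R(z) = (1 + 3/5z)/(1 − 2/5z).

Boundary: |R(x)|=1, x<0.
x=-0.76: |R|=0.4172
R=−1: 1+3/5x = −1+2/5x ⇒ -1/5x=2 ⇒ x=2/(-1/5)=-10.0000
Confirm numerically:
  x=-9.574: |R|=0.98236 <1
  x=-5.537: |R|=0.72235 <1
  x=-4.672: |R|=0.62856 <1
  x=-10.268: |R|=1.01049 >1
  x=-10.115: |R|=1.00456 >1
Interval (-10.0000, 0).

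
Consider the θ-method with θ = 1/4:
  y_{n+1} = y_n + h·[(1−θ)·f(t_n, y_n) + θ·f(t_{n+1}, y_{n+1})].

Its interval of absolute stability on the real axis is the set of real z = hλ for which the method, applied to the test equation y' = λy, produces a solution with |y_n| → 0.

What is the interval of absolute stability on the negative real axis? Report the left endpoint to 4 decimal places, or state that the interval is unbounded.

z∈(-4.0000,0).

With y'=λy (z=hλ):
  y_{n+1} = y_n + z·[3/4·y_n + 1/4·y_{n+1}] ⇒ (1 − 1/4z)y_{n+1} = (1 + 3/4z)y_n
  Hence R(z) = (1 + 3/4z)/(1 − 1/4z).

Need |R(x)|<1, x<0.
x=-0.9: |R|=0.2653
R=−1: 1+3/4x = −1+1/4x ⇒ -1/2x=2 ⇒ x=2/(-1/2)=-4.0000
Confirm numerically:
  x=-2.863: |R|=0.66866 <1
  x=-2.581: |R|=0.56876 <1
  x=-2.379: |R|=0.49177 <1
  x=-4.529: |R|=1.12405 >1
  x=-4.424: |R|=1.10066 >1
  x=-4.419: |R|=1.09954 >1
Stable set (-4.0000, 0).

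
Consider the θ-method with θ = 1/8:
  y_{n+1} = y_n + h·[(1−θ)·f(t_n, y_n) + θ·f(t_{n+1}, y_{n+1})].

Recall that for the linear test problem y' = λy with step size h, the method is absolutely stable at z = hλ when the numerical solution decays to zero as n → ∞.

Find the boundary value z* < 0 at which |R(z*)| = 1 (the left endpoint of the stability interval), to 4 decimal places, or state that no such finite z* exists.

z* = -2.6667.

Set f=λy, z=hλ:
  y_{n+1} = y_n + z·[7/8·y_n + 1/8·y_{n+1}] ⇒ (1 − 1/8z)y_{n+1} = (1 + 7/8z)y_n
  Hence R(z) = (1 + 7/8z)/(1 − 1/8z).

Solve |R(x)|<1 on ℝ⁻.
x=-1.64: |R|=0.3610
R=−1: 1+7/8x = −1+1/8x ⇒ -3/4x=2 ⇒ x=2/(-3/4)=-2.6667
Confirm numerically:
  x=-1.878: |R|=0.52096 <1
  x=-1.341: |R|=0.14849 <1
  x=-1.241: |R|=0.07434 <1
  x=-3.171: |R|=1.27088 >1
  x=-2.805: |R|=1.07682 >1
So |R|<1 on (-2.6667, 0).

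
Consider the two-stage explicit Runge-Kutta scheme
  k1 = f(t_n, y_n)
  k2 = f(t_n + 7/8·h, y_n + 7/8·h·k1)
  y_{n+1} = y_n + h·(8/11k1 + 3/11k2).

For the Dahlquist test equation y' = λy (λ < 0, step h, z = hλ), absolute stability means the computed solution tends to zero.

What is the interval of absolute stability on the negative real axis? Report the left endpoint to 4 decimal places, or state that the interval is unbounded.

Set f=λy, z=hλ:
  k1=λy_n ⇒ h·k1=z·y_n;  k2=λ(1+7/8z)y_n ⇒ h·k2=z(1+7/8z)y_n
  y_{n+1}/y_n = 1 + 8/11z + 3/11z(1+7/8z) = 1 + z + 21/88z²
  ⇒ R(z) = 1 + z + 21/88z².

Need |R(x)|<1, x<0.
x=-1.26: |R|=0.1189
R=1: x+21/88x²=0 ⇒ x=−88/21=-4.1905; min R=1−1/(4·21/88)=-0.0476>−1
Confirm numerically:
  x=-3.034: |R|=0.16268 <1
  x=-2.406: |R|=0.02457 <1
  x=-2.169: |R|=0.04632 <1
  x=-2.138: |R|=0.04718 <1
  x=-4.762: |R|=1.64947 >1
  x=-4.417: |R|=1.23877 >1
Stable set (-4.1905, 0).

(-4.1905, 0).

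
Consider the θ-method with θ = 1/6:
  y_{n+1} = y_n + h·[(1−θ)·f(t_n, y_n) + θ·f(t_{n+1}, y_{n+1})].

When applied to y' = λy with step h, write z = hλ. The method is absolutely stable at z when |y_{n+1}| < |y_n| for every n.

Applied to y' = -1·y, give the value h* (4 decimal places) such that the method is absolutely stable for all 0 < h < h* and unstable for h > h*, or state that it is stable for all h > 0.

(-3.0000,0); λ=-1 ⇒ h* = (3)/1 = 3.0000.

With y'=λy (z=hλ):
  y_{n+1} = y_n + z·[5/6·y_n + 1/6·y_{n+1}] ⇒ (1 − 1/6z)y_{n+1} = (1 + 5/6z)y_n
  ⇒ R(z) = (1 + 5/6z)/(1 − 1/6z).

Solve |R(x)|<1 on ℝ⁻.
x=-0.42: |R|=0.6075
R=−1: 1+5/6x = −1+1/6x ⇒ -2/3x=2 ⇒ x=2/(-2/3)=-3.0000
Confirm numerically:
  x=-2.920: |R|=0.96413 <1
  x=-2.840: |R|=0.92760 <1
  x=-2.665: |R|=0.84535 <1
  x=-1.538: |R|=0.22420 <1
  x=-3.507: |R|=1.21332 >1
  x=-3.057: |R|=1.02517 >1
Interval (-3.0000, 0).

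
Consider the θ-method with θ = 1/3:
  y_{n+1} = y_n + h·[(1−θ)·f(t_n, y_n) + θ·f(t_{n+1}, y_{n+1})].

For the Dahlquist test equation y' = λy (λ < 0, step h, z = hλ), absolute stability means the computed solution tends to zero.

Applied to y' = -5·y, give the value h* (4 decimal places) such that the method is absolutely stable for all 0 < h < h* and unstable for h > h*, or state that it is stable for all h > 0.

Test eqn y'=λy, z=hλ:
  y_{n+1} = y_n + z·[2/3·y_n + 1/3·y_{n+1}] ⇒ (1 − 1/3z)y_{n+1} = (1 + 2/3z)y_n
  R(z) = (1 + 2/3z)/(1 − 1/3z).

Find x<0 with |R(x)|<1.
x=-0.58: |R|=0.5140
R=−1: 1+2/3x = −1+1/3x ⇒ -1/3x=2 ⇒ x=2/(-1/3)=-6.0000
Confirm numerically:
  x=-4.797: |R|=0.84571 <1
  x=-4.145: |R|=0.74038 <1
  x=-3.988: |R|=0.71208 <1
  x=-3.592: |R|=0.63471 <1
  x=-6.564: |R|=1.05897 >1
  x=-6.143: |R|=1.01564 >1
  x=-6.073: |R|=1.00805 >1
Interval (-6.0000, 0).

(-6.0000,0); λ=-5 ⇒ h* = (6)/5 = 1.2000.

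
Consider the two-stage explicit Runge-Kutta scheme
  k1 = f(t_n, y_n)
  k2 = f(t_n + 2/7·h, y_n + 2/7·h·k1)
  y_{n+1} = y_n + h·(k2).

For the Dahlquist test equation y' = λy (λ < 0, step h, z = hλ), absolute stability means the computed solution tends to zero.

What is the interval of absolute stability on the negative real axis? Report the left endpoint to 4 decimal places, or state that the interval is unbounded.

Set f=λy, z=hλ:
  k1=λy_n ⇒ h·k1=z·y_n;  k2=λ(1+2/7z)y_n ⇒ h·k2=z(1+2/7z)y_n
  y_{n+1}/y_n = 1 + z(1+2/7z) = 1 + z + 2/7z²
  so R(z) = 1 + z + 2/7z².

Find x<0 with |R(x)|<1.
x=-1.43: |R|=0.1543
R=1: x+2/7x²=0 ⇒ x=−7/2=-3.5000; min R=1−1/(4·2/7)=0.1250>−1
Confirm numerically:
  x=-2.913: |R|=0.51145 <1
  x=-2.815: |R|=0.44906 <1
  x=-2.444: |R|=0.26261 <1
  x=-2.219: |R|=0.18785 <1
  x=-4.098: |R|=1.70017 >1
  x=-3.666: |R|=1.17387 >1
So |R|<1 on (-3.5000, 0).

z∈(-3.5000,0).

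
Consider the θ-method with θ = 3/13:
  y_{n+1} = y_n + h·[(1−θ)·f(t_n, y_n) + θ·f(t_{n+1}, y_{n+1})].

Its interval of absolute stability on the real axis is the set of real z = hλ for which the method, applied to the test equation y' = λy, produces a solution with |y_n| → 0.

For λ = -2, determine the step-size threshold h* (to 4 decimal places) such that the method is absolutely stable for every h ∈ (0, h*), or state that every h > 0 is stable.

(-3.7143,0); λ=-2 ⇒ h* = (26/7)/2 = 1.8571.

With y'=λy (z=hλ):
  y_{n+1} = y_n + z·[10/13·y_n + 3/13·y_{n+1}] ⇒ (1 − 3/13z)y_{n+1} = (1 + 10/13z)y_n
  Hence R(z) = (1 + 10/13z)/(1 − 3/13z).

Need |R(x)|<1, x<0.
x=-1.09: |R|=0.1291
R=−1: 1+10/13x = −1+3/13x ⇒ -7/13x=2 ⇒ x=2/(-7/13)=-3.7143
Confirm numerically:
  x=-3.057: |R|=0.79248 <1
  x=-2.564: |R|=0.61086 <1
  x=-2.232: |R|=0.47319 <1
  x=-3.924: |R|=1.05926 >1
  x=-3.802: |R|=1.02516 >1
  x=-3.777: |R|=1.01804 >1
Interval (-3.7143, 0).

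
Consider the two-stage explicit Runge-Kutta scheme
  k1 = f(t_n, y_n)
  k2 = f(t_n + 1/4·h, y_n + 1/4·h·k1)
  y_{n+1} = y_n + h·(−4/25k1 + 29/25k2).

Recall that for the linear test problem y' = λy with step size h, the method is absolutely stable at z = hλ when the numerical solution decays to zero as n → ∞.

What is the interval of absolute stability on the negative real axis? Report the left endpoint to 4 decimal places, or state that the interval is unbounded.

Test eqn y'=λy, z=hλ:
  k1=λy_n ⇒ h·k1=z·y_n;  k2=λ(1+1/4z)y_n ⇒ h·k2=z(1+1/4z)y_n
  y_{n+1}/y_n = 1 − 4/25z + 29/25z(1+1/4z) = 1 + z + 29/100z²
  so R(z) = 1 + z + 29/100z².

Boundary: |R(x)|=1, x<0.
x=-1.67: |R|=0.1388
R=1: x+29/100x²=0 ⇒ x=−100/29=-3.4483; min R=1−1/(4·29/100)=0.1379>−1
Confirm numerically:
  x=-2.105: |R|=0.18000 <1
  x=-2.080: |R|=0.17466 <1
  x=-1.560: |R|=0.14574 <1
  x=-3.691: |R|=1.25981 >1
  x=-3.613: |R|=1.17259 >1
  x=-3.570: |R|=1.12602 >1
Stable set (-3.4483, 0).

z∈(-3.4483,0).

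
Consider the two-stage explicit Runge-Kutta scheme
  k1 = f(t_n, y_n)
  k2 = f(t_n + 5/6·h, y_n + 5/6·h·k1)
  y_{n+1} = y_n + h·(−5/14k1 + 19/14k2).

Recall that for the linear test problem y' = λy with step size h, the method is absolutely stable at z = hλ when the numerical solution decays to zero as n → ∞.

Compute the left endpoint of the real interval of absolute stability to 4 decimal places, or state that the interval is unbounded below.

On y'=λy, z=hλ:
  k1=λy_n ⇒ h·k1=z·y_n;  k2=λ(1+5/6z)y_n ⇒ h·k2=z(1+5/6z)y_n
  y_{n+1}/y_n = 1 − 5/14z + 19/14z(1+5/6z) = 1 + z + 95/84z²
  so R(z) = 1 + z + 95/84z².

Solve |R(x)|<1 on ℝ⁻.
x=-0.44: |R|=0.7790
R=1: x+95/84x²=0 ⇒ x=−84/95=-0.8842; min R=1−1/(4·95/84)=0.7789>−1
Confirm numerically:
  x=-0.788: |R|=0.91426 <1
  x=-0.693: |R|=0.85014 <1
  x=-0.581: |R|=0.80077 <1
  x=-0.393: |R|=0.78167 <1
  x=-1.308: |R|=1.62691 >1
  x=-1.277: |R|=1.56728 >1
Interval (-0.8842, 0).

left endpoint -0.8842.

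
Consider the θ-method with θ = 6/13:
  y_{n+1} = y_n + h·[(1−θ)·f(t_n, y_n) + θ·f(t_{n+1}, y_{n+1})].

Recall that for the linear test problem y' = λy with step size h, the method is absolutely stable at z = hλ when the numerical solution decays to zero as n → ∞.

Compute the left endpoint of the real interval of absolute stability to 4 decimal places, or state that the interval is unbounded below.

With y'=λy (z=hλ):
  y_{n+1} = y_n + z·[7/13·y_n + 6/13·y_{n+1}] ⇒ (1 − 6/13z)y_{n+1} = (1 + 7/13z)y_n
  R(z) = (1 + 7/13z)/(1 − 6/13z).

Find x<0 with |R(x)|<1.
x=-0.67: |R|=0.4882
R=−1: 1+7/13x = −1+6/13x ⇒ -1/13x=2 ⇒ x=2/(-1/13)=-26.0000
Confirm numerically:
  x=-24.622: |R|=0.99143 <1
  x=-20.378: |R|=0.95844 <1
  x=-10.975: |R|=0.80945 <1
  x=-26.462: |R|=1.00269 >1
  x=-26.323: |R|=1.00189 >1
  x=-26.127: |R|=1.00075 >1
Stable set (-26.0000, 0).

z* = -26.0000.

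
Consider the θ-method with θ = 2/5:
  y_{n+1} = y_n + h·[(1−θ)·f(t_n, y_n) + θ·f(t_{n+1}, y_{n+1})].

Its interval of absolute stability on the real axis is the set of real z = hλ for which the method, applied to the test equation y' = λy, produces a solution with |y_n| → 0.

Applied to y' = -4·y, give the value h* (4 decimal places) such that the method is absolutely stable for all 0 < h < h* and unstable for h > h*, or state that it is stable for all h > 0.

Set f=λy, z=hλ:
  y_{n+1} = y_n + z·[3/5·y_n + 2/5·y_{n+1}] ⇒ (1 − 2/5z)y_{n+1} = (1 + 3/5z)y_n
  ⇒ R(z) = (1 + 3/5z)/(1 − 2/5z).

Find x<0 with |R(x)|<1.
x=-1.13: |R|=0.2218
R=−1: 1+3/5x = −1+2/5x ⇒ -1/5x=2 ⇒ x=2/(-1/5)=-10.0000
Confirm numerically:
  x=-7.985: |R|=0.90391 <1
  x=-7.288: |R|=0.86146 <1
  x=-4.687: |R|=0.63037 <1
  x=-4.504: |R|=0.60765 <1
  x=-10.323: |R|=1.01259 >1
  x=-10.113: |R|=1.00448 >1
So |R|<1 on (-10.0000, 0).

(-10.0000,0); λ=-4 ⇒ h* = (10)/4 = 2.5000.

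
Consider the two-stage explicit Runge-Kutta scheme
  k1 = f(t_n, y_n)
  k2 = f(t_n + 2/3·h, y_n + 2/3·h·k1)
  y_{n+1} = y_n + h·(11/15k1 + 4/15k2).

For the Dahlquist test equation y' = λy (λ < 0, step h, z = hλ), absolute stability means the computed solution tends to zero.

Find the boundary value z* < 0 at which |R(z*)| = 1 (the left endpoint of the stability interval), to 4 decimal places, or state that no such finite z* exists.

With y'=λy (z=hλ):
  k1=λy_n ⇒ h·k1=z·y_n;  k2=λ(1+2/3z)y_n ⇒ h·k2=z(1+2/3z)y_n
  y_{n+1}/y_n = 1 + 11/15z + 4/15z(1+2/3z) = 1 + z + 8/45z²
  so R(z) = 1 + z + 8/45z².

Solve |R(x)|<1 on ℝ⁻.
x=-1.53: |R|=0.1138
R=1: x+8/45x²=0 ⇒ x=−45/8=-5.6250; min R=1−1/(4·8/45)=-0.4062>−1
Confirm numerically:
  x=-4.387: |R|=0.03447 <1
  x=-4.289: |R|=0.01869 <1
  x=-3.125: |R|=0.38889 <1
  x=-2.922: |R|=0.40412 <1
  x=-6.023: |R|=1.42616 >1
  x=-5.953: |R|=1.34713 >1
  x=-5.780: |R|=1.15927 >1
Interval (-5.6250, 0).

z* = -5.6250.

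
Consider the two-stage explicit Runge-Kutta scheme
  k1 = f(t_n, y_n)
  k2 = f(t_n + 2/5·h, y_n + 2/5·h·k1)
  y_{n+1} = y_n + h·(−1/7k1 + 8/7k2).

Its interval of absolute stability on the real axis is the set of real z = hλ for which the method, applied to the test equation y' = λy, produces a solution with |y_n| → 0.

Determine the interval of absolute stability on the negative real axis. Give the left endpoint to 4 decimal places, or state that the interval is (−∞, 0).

z∈(-2.1875,0).

Test eqn y'=λy, z=hλ:
  k1=λy_n ⇒ h·k1=z·y_n;  k2=λ(1+2/5z)y_n ⇒ h·k2=z(1+2/5z)y_n
  y_{n+1}/y_n = 1 − 1/7z + 8/7z(1+2/5z) = 1 + z + 16/35z²
  ⇒ R(z) = 1 + z + 16/35z².

Boundary: |R(x)|=1, x<0.
x=-1.54: |R|=0.5442
R=1: x+16/35x²=0 ⇒ x=−35/16=-2.1875; min R=1−1/(4·16/35)=0.4531>−1
Confirm numerically:
  x=-1.556: |R|=0.55081 <1
  x=-1.523: |R|=0.53736 <1
  x=-1.435: |R|=0.50636 <1
  x=-2.566: |R|=1.44399 >1
  x=-2.549: |R|=1.42124 >1
So |R|<1 on (-2.1875, 0).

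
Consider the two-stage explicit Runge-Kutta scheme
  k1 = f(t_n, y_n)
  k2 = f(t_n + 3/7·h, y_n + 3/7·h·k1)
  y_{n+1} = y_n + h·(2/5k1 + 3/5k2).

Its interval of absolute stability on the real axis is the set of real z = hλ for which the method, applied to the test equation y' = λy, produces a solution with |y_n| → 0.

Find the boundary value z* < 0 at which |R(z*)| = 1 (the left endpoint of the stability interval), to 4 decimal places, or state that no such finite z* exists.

z* = -3.8889.

Test eqn y'=λy, z=hλ:
  k1=λy_n ⇒ h·k1=z·y_n;  k2=λ(1+3/7z)y_n ⇒ h·k2=z(1+3/7z)y_n
  y_{n+1}/y_n = 1 + 2/5z + 3/5z(1+3/7z) = 1 + z + 9/35z²
  so R(z) = 1 + z + 9/35z².

Boundary: |R(x)|=1, x<0.
x=-1.3: |R|=0.1346
R=1: x+9/35x²=0 ⇒ x=−35/9=-3.8889; min R=1−1/(4·9/35)=0.0278>−1
Confirm numerically:
  x=-3.030: |R|=0.33080 <1
  x=-2.842: |R|=0.23493 <1
  x=-1.673: |R|=0.04672 <1
  x=-4.019: |R|=1.13446 >1
  x=-4.008: |R|=1.12276 >1
So |R|<1 on (-3.8889, 0).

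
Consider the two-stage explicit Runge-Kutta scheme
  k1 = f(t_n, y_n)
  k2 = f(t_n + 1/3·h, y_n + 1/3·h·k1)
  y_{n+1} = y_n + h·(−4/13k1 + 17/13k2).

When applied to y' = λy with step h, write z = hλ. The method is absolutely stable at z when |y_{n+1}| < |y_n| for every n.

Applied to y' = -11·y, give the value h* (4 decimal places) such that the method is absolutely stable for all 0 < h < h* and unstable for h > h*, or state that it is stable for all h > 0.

(-2.2941,0); λ=-11 ⇒ h* = (39/17)/11 = 0.2086.

With y'=λy (z=hλ):
  k1=λy_n ⇒ h·k1=z·y_n;  k2=λ(1+1/3z)y_n ⇒ h·k2=z(1+1/3z)y_n
  y_{n+1}/y_n = 1 − 4/13z + 17/13z(1+1/3z) = 1 + z + 17/39z²
  R(z) = 1 + z + 17/39z².

Need |R(x)|<1, x<0.
x=-0.65: |R|=0.5342
R=1: x+17/39x²=0 ⇒ x=−39/17=-2.2941; min R=1−1/(4·17/39)=0.4265>−1
Confirm numerically:
  x=-1.758: |R|=0.58917 <1
  x=-1.653: |R|=0.53805 <1
  x=-1.361: |R|=0.44642 <1
  x=-0.935: |R|=0.44607 <1
  x=-2.879: |R|=1.73400 >1
  x=-2.569: |R|=1.30782 >1
  x=-2.361: |R|=1.06883 >1
Interval (-2.2941, 0).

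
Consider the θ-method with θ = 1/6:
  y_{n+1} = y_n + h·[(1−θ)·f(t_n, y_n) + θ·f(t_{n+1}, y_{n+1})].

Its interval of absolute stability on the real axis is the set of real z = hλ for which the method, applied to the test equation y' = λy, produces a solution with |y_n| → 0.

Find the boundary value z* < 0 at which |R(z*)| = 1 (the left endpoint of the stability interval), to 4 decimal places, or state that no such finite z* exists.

On y'=λy, z=hλ:
  y_{n+1} = y_n + z·[5/6·y_n + 1/6·y_{n+1}] ⇒ (1 − 1/6z)y_{n+1} = (1 + 5/6z)y_n
  ⇒ R(z) = (1 + 5/6z)/(1 − 1/6z).

Boundary: |R(x)|=1, x<0.
x=-1.19: |R|=0.0070
R=−1: 1+5/6x = −1+1/6x ⇒ -2/3x=2 ⇒ x=2/(-2/3)=-3.0000
Confirm numerically:
  x=-2.591: |R|=0.80957 <1
  x=-2.005: |R|=0.50281 <1
  x=-1.760: |R|=0.36082 <1
  x=-1.552: |R|=0.23305 <1
  x=-3.543: |R|=1.22760 >1
  x=-3.236: |R|=1.10221 >1
  x=-3.169: |R|=1.07373 >1
So |R|<1 on (-3.0000, 0).

z* = -3.0000.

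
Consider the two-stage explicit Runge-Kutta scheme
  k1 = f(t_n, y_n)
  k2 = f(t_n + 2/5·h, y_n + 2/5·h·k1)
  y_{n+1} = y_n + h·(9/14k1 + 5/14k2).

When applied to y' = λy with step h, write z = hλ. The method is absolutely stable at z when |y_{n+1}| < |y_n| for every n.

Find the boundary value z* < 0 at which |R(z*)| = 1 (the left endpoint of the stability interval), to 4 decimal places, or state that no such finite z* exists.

Test eqn y'=λy, z=hλ:
  k1=λy_n ⇒ h·k1=z·y_n;  k2=λ(1+2/5z)y_n ⇒ h·k2=z(1+2/5z)y_n
  y_{n+1}/y_n = 1 + 9/14z + 5/14z(1+2/5z) = 1 + z + 1/7z²
  R(z) = 1 + z + 1/7z².

Find x<0 with |R(x)|<1.
x=-0.96: |R|=0.1717
R=1: x+1/7x²=0 ⇒ x=−7=-7.0000; min R=1−1/(4·1/7)=-0.7500>−1
Confirm numerically:
  x=-4.834: |R|=0.49578 <1
  x=-4.116: |R|=0.69579 <1
  x=-3.363: |R|=0.74732 <1
  x=-3.331: |R|=0.74592 <1
  x=-7.507: |R|=1.54372 >1
  x=-7.408: |R|=1.43178 >1
  x=-7.319: |R|=1.33354 >1
Stable set (-7.0000, 0).

left endpoint -7.0000.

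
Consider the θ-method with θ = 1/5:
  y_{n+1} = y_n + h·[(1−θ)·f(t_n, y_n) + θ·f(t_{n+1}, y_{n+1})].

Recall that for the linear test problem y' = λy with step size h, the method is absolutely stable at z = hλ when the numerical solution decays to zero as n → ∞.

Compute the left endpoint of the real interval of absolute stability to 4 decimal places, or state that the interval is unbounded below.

With y'=λy (z=hλ):
  y_{n+1} = y_n + z·[4/5·y_n + 1/5·y_{n+1}] ⇒ (1 − 1/5z)y_{n+1} = (1 + 4/5z)y_n
  ⇒ R(z) = (1 + 4/5z)/(1 − 1/5z).

Find x<0 with |R(x)|<1.
x=-0.55: |R|=0.5045
R=−1: 1+4/5x = −1+1/5x ⇒ -3/5x=2 ⇒ x=2/(-3/5)=-3.3333
Confirm numerically:
  x=-3.157: |R|=0.93515 <1
  x=-3.050: |R|=0.89441 <1
  x=-3.037: |R|=0.88939 <1
  x=-2.936: |R|=0.84980 <1
  x=-3.856: |R|=1.17706 >1
  x=-3.714: |R|=1.13105 >1
Stable set (-3.3333, 0).

z* = -3.3333.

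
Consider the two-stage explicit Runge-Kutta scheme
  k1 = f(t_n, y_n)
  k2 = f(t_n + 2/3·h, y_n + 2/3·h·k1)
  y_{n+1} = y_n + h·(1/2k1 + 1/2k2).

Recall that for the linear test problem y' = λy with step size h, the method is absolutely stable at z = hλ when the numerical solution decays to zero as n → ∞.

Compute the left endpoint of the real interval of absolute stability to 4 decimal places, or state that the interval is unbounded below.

Set f=λy, z=hλ:
  k1=λy_n ⇒ h·k1=z·y_n;  k2=λ(1+2/3z)y_n ⇒ h·k2=z(1+2/3z)y_n
  y_{n+1}/y_n = 1 + 1/2z + 1/2z(1+2/3z) = 1 + z + 1/3z²
  R(z) = 1 + z + 1/3z².

Boundary: |R(x)|=1, x<0.
x=-1.8: |R|=0.2800
R=1: x+1/3x²=0 ⇒ x=−3=-3.0000; min R=1−1/(4·1/3)=0.2500>−1
Confirm numerically:
  x=-2.432: |R|=0.53954 <1
  x=-2.381: |R|=0.50872 <1
  x=-2.232: |R|=0.42861 <1
  x=-3.529: |R|=1.62228 >1
  x=-3.331: |R|=1.36752 >1
So |R|<1 on (-3.0000, 0).

left endpoint -3.0000.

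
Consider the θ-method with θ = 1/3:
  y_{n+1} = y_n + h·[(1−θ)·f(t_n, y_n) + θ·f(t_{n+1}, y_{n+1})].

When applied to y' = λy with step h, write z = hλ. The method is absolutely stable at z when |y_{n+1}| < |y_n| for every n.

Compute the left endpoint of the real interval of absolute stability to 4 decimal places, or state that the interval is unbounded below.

With y'=λy (z=hλ):
  y_{n+1} = y_n + z·[2/3·y_n + 1/3·y_{n+1}] ⇒ (1 − 1/3z)y_{n+1} = (1 + 2/3z)y_n
  so R(z) = (1 + 2/3z)/(1 − 1/3z).

Need |R(x)|<1, x<0.
x=-0.96: |R|=0.2727
R=−1: 1+2/3x = −1+1/3x ⇒ -1/3x=2 ⇒ x=2/(-1/3)=-6.0000
Confirm numerically:
  x=-5.426: |R|=0.93188 <1
  x=-3.302: |R|=0.57188 <1
  x=-2.664: |R|=0.41102 <1
  x=-6.588: |R|=1.06133 >1
  x=-6.476: |R|=1.05023 >1
  x=-6.071: |R|=1.00783 >1
So |R|<1 on (-6.0000, 0).

z* = -6.0000.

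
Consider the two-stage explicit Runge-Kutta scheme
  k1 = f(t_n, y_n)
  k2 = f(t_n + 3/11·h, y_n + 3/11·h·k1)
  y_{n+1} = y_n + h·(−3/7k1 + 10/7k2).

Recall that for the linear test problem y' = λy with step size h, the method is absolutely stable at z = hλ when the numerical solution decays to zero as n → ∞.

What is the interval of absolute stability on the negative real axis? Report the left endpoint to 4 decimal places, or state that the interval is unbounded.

Set f=λy, z=hλ:
  k1=λy_n ⇒ h·k1=z·y_n;  k2=λ(1+3/11z)y_n ⇒ h·k2=z(1+3/11z)y_n
  y_{n+1}/y_n = 1 − 3/7z + 10/7z(1+3/11z) = 1 + z + 30/77z²
  so R(z) = 1 + z + 30/77z².

Need |R(x)|<1, x<0.
x=-1.14: |R|=0.3663
R=1: x+30/77x²=0 ⇒ x=−77/30=-2.5667; min R=1−1/(4·30/77)=0.3583>−1
Confirm numerically:
  x=-2.155: |R|=0.65436 <1
  x=-1.988: |R|=0.55180 <1
  x=-1.757: |R|=0.44575 <1
  x=-2.706: |R|=1.14690 >1
  x=-2.612: |R|=1.04613 >1
Stable set (-2.5667, 0).

(-2.5667, 0).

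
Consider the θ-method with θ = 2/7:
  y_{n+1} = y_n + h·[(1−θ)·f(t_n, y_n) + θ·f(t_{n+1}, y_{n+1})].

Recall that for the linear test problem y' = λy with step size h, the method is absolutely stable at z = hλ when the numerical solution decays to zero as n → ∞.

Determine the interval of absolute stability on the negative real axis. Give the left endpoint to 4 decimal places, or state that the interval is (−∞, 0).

z∈(-4.6667,0).

On y'=λy, z=hλ:
  y_{n+1} = y_n + z·[5/7·y_n + 2/7·y_{n+1}] ⇒ (1 − 2/7z)y_{n+1} = (1 + 5/7z)y_n
  so R(z) = (1 + 5/7z)/(1 − 2/7z).

Solve |R(x)|<1 on ℝ⁻.
x=-0.31: |R|=0.7152
R=−1: 1+5/7x = −1+2/7x ⇒ -3/7x=2 ⇒ x=2/(-3/7)=-4.6667
Confirm numerically:
  x=-4.618: |R|=0.99101 <1
  x=-3.534: |R|=0.75846 <1
  x=-2.856: |R|=0.57269 <1
  x=-2.109: |R|=0.31601 <1
  x=-5.252: |R|=1.10032 >1
  x=-5.205: |R|=1.09276 >1
  x=-4.754: |R|=1.01587 >1
Interval (-4.6667, 0).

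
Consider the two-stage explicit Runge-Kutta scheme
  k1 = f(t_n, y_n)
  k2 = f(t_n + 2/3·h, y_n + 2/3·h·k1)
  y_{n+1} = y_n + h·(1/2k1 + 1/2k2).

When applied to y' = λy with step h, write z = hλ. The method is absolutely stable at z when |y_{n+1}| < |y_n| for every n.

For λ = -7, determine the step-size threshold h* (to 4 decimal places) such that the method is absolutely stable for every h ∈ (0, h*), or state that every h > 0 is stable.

With y'=λy (z=hλ):
  k1=λy_n ⇒ h·k1=z·y_n;  k2=λ(1+2/3z)y_n ⇒ h·k2=z(1+2/3z)y_n
  y_{n+1}/y_n = 1 + 1/2z + 1/2z(1+2/3z) = 1 + z + 1/3z²
  R(z) = 1 + z + 1/3z².

Find x<0 with |R(x)|<1.
x=-0.81: |R|=0.4087
R=1: x+1/3x²=0 ⇒ x=−3=-3.0000; min R=1−1/(4·1/3)=0.2500>−1
Confirm numerically:
  x=-2.923: |R|=0.92498 <1
  x=-2.566: |R|=0.62879 <1
  x=-1.291: |R|=0.26456 <1
  x=-3.374: |R|=1.42063 >1
  x=-3.331: |R|=1.36752 >1
  x=-3.271: |R|=1.29548 >1
Interval (-3.0000, 0).

(-3.0000,0); λ=-7 ⇒ h* = (3)/7 = 0.4286.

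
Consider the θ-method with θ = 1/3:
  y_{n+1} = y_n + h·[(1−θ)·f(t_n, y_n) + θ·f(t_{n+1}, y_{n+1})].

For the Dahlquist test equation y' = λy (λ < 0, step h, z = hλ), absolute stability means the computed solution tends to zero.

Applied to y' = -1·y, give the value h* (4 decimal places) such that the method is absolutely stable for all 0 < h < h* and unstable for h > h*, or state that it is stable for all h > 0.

(-6.0000,0); λ=-1 ⇒ h* = (6)/1 = 6.0000.

With y'=λy (z=hλ):
  y_{n+1} = y_n + z·[2/3·y_n + 1/3·y_{n+1}] ⇒ (1 − 1/3z)y_{n+1} = (1 + 2/3z)y_n
  so R(z) = (1 + 2/3z)/(1 − 1/3z).

Find x<0 with |R(x)|<1.
x=-1.72: |R|=0.0932
R=−1: 1+2/3x = −1+1/3x ⇒ -1/3x=2 ⇒ x=2/(-1/3)=-6.0000
Confirm numerically:
  x=-5.805: |R|=0.97785 <1
  x=-5.663: |R|=0.96110 <1
  x=-2.443: |R|=0.34650 <1
  x=-6.523: |R|=1.05492 >1
  x=-6.423: |R|=1.04489 >1
  x=-6.035: |R|=1.00387 >1
So |R|<1 on (-6.0000, 0).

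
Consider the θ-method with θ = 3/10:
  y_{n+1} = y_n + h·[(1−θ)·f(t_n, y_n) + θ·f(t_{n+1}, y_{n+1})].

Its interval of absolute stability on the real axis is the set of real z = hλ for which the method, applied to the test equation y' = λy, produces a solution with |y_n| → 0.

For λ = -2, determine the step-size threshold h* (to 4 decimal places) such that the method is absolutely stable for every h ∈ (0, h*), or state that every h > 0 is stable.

With y'=λy (z=hλ):
  y_{n+1} = y_n + z·[7/10·y_n + 3/10·y_{n+1}] ⇒ (1 − 3/10z)y_{n+1} = (1 + 7/10z)y_n
  Hence R(z) = (1 + 7/10z)/(1 − 3/10z).

Solve |R(x)|<1 on ℝ⁻.
x=-0.73: |R|=0.4011
R=−1: 1+7/10x = −1+3/10x ⇒ -2/5x=2 ⇒ x=2/(-2/5)=-5.0000
Confirm numerically:
  x=-4.961: |R|=0.99373 <1
  x=-4.368: |R|=0.89058 <1
  x=-2.874: |R|=0.54334 <1
  x=-5.521: |R|=1.07845 >1
  x=-5.276: |R|=1.04274 >1
So |R|<1 on (-5.0000, 0).

(-5.0000,0); λ=-2 ⇒ h* = (5)/2 = 2.5000.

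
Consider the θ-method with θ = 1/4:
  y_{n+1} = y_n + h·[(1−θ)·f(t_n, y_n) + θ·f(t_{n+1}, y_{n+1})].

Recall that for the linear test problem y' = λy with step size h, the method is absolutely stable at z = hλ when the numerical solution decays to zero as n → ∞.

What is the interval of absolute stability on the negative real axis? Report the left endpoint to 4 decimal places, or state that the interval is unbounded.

(-4.0000, 0).

On y'=λy, z=hλ:
  y_{n+1} = y_n + z·[3/4·y_n + 1/4·y_{n+1}] ⇒ (1 − 1/4z)y_{n+1} = (1 + 3/4z)y_n
  Hence R(z) = (1 + 3/4z)/(1 − 1/4z).

Boundary: |R(x)|=1, x<0.
x=-0.31: |R|=0.7123
R=−1: 1+3/4x = −1+1/4x ⇒ -1/2x=2 ⇒ x=2/(-1/2)=-4.0000
Confirm numerically:
  x=-2.622: |R|=0.58381 <1
  x=-2.372: |R|=0.48901 <1
  x=-1.905: |R|=0.29043 <1
  x=-4.432: |R|=1.10247 >1
  x=-4.420: |R|=1.09976 >1
Stable set (-4.0000, 0).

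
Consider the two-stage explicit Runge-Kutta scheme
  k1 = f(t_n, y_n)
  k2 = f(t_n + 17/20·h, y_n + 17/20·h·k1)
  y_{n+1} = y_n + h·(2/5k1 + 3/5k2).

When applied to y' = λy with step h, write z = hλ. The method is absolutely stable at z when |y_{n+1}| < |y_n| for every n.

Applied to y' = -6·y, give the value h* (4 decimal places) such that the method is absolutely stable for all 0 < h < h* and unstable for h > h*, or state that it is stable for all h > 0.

With y'=λy (z=hλ):
  k1=λy_n ⇒ h·k1=z·y_n;  k2=λ(1+17/20z)y_n ⇒ h·k2=z(1+17/20z)y_n
  y_{n+1}/y_n = 1 + 2/5z + 3/5z(1+17/20z) = 1 + z + 51/100z²
  Hence R(z) = 1 + z + 51/100z².

Need |R(x)|<1, x<0.
x=-0.66: |R|=0.5622
R=1: x+51/100x²=0 ⇒ x=−100/51=-1.9608; min R=1−1/(4·51/100)=0.5098>−1
Confirm numerically:
  x=-1.765: |R|=0.82376 <1
  x=-1.602: |R|=0.70687 <1
  x=-0.887: |R|=0.51425 <1
  x=-2.360: |R|=1.48050 >1
  x=-1.986: |R|=1.02554 >1
Interval (-1.9608, 0).

(-1.9608,0); λ=-6 ⇒ h* = (100/51)/6 = 0.3268.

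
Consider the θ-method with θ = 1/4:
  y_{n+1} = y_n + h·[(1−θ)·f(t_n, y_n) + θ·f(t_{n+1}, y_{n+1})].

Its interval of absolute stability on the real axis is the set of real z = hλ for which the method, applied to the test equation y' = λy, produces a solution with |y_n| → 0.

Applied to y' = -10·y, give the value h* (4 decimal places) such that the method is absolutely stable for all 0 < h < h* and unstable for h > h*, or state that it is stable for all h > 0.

Test eqn y'=λy, z=hλ:
  y_{n+1} = y_n + z·[3/4·y_n + 1/4·y_{n+1}] ⇒ (1 − 1/4z)y_{n+1} = (1 + 3/4z)y_n
  so R(z) = (1 + 3/4z)/(1 − 1/4z).

Solve |R(x)|<1 on ℝ⁻.
x=-1.62: |R|=0.1530
R=−1: 1+3/4x = −1+1/4x ⇒ -1/2x=2 ⇒ x=2/(-1/2)=-4.0000
Confirm numerically:
  x=-3.828: |R|=0.95606 <1
  x=-2.665: |R|=0.59940 <1
  x=-2.529: |R|=0.54940 <1
  x=-1.703: |R|=0.19446 <1
  x=-4.504: |R|=1.11853 >1
  x=-4.053: |R|=1.01316 >1
Stable set (-4.0000, 0).

(-4.0000,0); λ=-10 ⇒ h* = (4)/10 = 0.4000.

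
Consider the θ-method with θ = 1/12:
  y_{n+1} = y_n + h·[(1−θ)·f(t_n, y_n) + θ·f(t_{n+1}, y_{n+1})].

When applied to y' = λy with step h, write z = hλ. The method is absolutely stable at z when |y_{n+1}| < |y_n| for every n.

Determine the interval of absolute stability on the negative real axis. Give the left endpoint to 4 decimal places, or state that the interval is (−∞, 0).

Set f=λy, z=hλ:
  y_{n+1} = y_n + z·[11/12·y_n + 1/12·y_{n+1}] ⇒ (1 − 1/12z)y_{n+1} = (1 + 11/12z)y_n
  R(z) = (1 + 11/12z)/(1 − 1/12z).

Find x<0 with |R(x)|<1.
x=-1.17: |R|=0.0661
R=−1: 1+11/12x = −1+1/12x ⇒ -5/6x=2 ⇒ x=2/(-5/6)=-2.4000
Confirm numerically:
  x=-2.316: |R|=0.94132 <1
  x=-2.135: |R|=0.81252 <1
  x=-2.105: |R|=0.79085 <1
  x=-1.231: |R|=0.11647 <1
  x=-2.922: |R|=1.34982 >1
  x=-2.515: |R|=1.07923 >1
So |R|<1 on (-2.4000, 0).

(-2.4000, 0).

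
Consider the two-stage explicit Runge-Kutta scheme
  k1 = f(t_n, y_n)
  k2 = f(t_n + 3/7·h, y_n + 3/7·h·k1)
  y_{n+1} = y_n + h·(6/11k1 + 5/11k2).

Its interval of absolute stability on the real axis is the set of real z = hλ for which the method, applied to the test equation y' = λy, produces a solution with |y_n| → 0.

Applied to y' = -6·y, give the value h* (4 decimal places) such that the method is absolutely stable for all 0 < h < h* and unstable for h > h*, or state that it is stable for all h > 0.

Set f=λy, z=hλ:
  k1=λy_n ⇒ h·k1=z·y_n;  k2=λ(1+3/7z)y_n ⇒ h·k2=z(1+3/7z)y_n
  y_{n+1}/y_n = 1 + 6/11z + 5/11z(1+3/7z) = 1 + z + 15/77z²
  ⇒ R(z) = 1 + z + 15/77z².

Need |R(x)|<1, x<0.
x=-1.25: |R|=0.0544
R=1: x+15/77x²=0 ⇒ x=−77/15=-5.1333; min R=1−1/(4·15/77)=-0.2833>−1
Confirm numerically:
  x=-3.540: |R|=0.09878 <1
  x=-2.417: |R|=0.27897 <1
  x=-2.324: |R|=0.27186 <1
  x=-5.645: |R|=1.56267 >1
  x=-5.492: |R|=1.38373 >1
Interval (-5.1333, 0).

(-5.1333,0); λ=-6 ⇒ h* = (77/15)/6 = 0.8556.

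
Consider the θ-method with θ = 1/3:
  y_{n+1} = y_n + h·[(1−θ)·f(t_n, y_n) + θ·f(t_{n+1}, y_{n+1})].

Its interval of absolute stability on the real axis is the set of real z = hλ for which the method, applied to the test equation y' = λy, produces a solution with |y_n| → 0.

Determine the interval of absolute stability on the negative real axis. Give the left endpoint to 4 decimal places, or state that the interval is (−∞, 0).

z∈(-6.0000,0).

With y'=λy (z=hλ):
  y_{n+1} = y_n + z·[2/3·y_n + 1/3·y_{n+1}] ⇒ (1 − 1/3z)y_{n+1} = (1 + 2/3z)y_n
  so R(z) = (1 + 2/3z)/(1 − 1/3z).

Find x<0 with |R(x)|<1.
x=-1.61: |R|=0.0477
R=−1: 1+2/3x = −1+1/3x ⇒ -1/3x=2 ⇒ x=2/(-1/3)=-6.0000
Confirm numerically:
  x=-4.870: |R|=0.85642 <1
  x=-4.564: |R|=0.81015 <1
  x=-3.906: |R|=0.69679 <1
  x=-6.516: |R|=1.05422 >1
  x=-6.040: |R|=1.00442 >1
So |R|<1 on (-6.0000, 0).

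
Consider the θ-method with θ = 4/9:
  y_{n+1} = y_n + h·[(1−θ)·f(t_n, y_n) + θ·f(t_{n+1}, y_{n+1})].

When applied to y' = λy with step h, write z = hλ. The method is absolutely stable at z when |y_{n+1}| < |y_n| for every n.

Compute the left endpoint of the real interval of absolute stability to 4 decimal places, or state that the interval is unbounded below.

Set f=λy, z=hλ:
  y_{n+1} = y_n + z·[5/9·y_n + 4/9·y_{n+1}] ⇒ (1 − 4/9z)y_{n+1} = (1 + 5/9z)y_n
  so R(z) = (1 + 5/9z)/(1 − 4/9z).

Need |R(x)|<1, x<0.
x=-1.71: |R|=0.0284
R=−1: 1+5/9x = −1+4/9x ⇒ -1/9x=2 ⇒ x=2/(-1/9)=-18.0000
Confirm numerically:
  x=-16.544: |R|=0.98063 <1
  x=-13.644: |R|=0.93148 <1
  x=-7.799: |R|=0.74622 <1
  x=-18.171: |R|=1.00209 >1
  x=-18.029: |R|=1.00036 >1
Stable set (-18.0000, 0).

left endpoint -18.0000.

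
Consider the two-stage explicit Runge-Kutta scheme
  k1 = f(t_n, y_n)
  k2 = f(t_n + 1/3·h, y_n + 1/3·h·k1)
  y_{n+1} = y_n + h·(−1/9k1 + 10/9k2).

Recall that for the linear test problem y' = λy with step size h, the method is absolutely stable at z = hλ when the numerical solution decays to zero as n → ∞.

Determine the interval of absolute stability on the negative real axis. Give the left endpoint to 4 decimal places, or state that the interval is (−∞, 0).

With y'=λy (z=hλ):
  k1=λy_n ⇒ h·k1=z·y_n;  k2=λ(1+1/3z)y_n ⇒ h·k2=z(1+1/3z)y_n
  y_{n+1}/y_n = 1 − 1/9z + 10/9z(1+1/3z) = 1 + z + 10/27z²
  so R(z) = 1 + z + 10/27z².

Need |R(x)|<1, x<0.
x=-1.24: |R|=0.3295
R=1: x+10/27x²=0 ⇒ x=−27/10=-2.7000; min R=1−1/(4·10/27)=0.3250>−1
Confirm numerically:
  x=-2.218: |R|=0.60405 <1
  x=-2.021: |R|=0.49176 <1
  x=-1.441: |R|=0.32807 <1
  x=-3.006: |R|=1.34068 >1
  x=-2.804: |R|=1.10801 >1
  x=-2.721: |R|=1.02116 >1
Interval (-2.7000, 0).

z∈(-2.7000,0).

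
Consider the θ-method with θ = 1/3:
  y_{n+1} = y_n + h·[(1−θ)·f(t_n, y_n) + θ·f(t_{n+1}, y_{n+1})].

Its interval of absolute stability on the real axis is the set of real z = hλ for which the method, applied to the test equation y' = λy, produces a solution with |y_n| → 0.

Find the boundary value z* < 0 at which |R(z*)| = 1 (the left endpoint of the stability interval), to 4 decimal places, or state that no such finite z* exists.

Set f=λy, z=hλ:
  y_{n+1} = y_n + z·[2/3·y_n + 1/3·y_{n+1}] ⇒ (1 − 1/3z)y_{n+1} = (1 + 2/3z)y_n
  R(z) = (1 + 2/3z)/(1 − 1/3z).

Boundary: |R(x)|=1, x<0.
x=-1.71: |R|=0.0892
R=−1: 1+2/3x = −1+1/3x ⇒ -1/3x=2 ⇒ x=2/(-1/3)=-6.0000
Confirm numerically:
  x=-5.755: |R|=0.97202 <1
  x=-5.127: |R|=0.89258 <1
  x=-4.840: |R|=0.85204 <1
  x=-6.342: |R|=1.03661 >1
  x=-6.207: |R|=1.02248 >1
So |R|<1 on (-6.0000, 0).

z* = -6.0000.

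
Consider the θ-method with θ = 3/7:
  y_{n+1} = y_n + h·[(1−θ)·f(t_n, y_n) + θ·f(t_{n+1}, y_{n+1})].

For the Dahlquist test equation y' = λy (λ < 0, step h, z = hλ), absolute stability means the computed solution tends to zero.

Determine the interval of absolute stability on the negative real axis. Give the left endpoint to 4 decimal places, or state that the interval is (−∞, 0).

With y'=λy (z=hλ):
  y_{n+1} = y_n + z·[4/7·y_n + 3/7·y_{n+1}] ⇒ (1 − 3/7z)y_{n+1} = (1 + 4/7z)y_n
  Hence R(z) = (1 + 4/7z)/(1 − 3/7z).

Need |R(x)|<1, x<0.
x=-1.46: |R|=0.1019
R=−1: 1+4/7x = −1+3/7x ⇒ -1/7x=2 ⇒ x=2/(-1/7)=-14.0000
Confirm numerically:
  x=-10.994: |R|=0.92482 <1
  x=-9.393: |R|=0.86904 <1
  x=-7.468: |R|=0.77785 <1
  x=-14.423: |R|=1.00841 >1
  x=-14.293: |R|=1.00587 >1
  x=-14.155: |R|=1.00313 >1
Interval (-14.0000, 0).

z∈(-14.0000,0).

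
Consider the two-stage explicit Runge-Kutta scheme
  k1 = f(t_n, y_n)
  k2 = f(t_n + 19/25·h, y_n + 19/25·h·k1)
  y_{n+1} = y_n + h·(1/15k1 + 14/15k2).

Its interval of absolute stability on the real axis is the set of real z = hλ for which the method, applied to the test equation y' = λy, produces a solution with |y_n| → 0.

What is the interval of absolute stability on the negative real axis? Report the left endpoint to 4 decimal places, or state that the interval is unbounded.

On y'=λy, z=hλ:
  k1=λy_n ⇒ h·k1=z·y_n;  k2=λ(1+19/25z)y_n ⇒ h·k2=z(1+19/25z)y_n
  y_{n+1}/y_n = 1 + 1/15z + 14/15z(1+19/25z) = 1 + z + 266/375z²
  so R(z) = 1 + z + 266/375z².

Solve |R(x)|<1 on ℝ⁻.
x=-0.46: |R|=0.6901
R=1: x+266/375x²=0 ⇒ x=−375/266=-1.4098; min R=1−1/(4·266/375)=0.6476>−1
Confirm numerically:
  x=-1.157: |R|=0.79255 <1
  x=-1.040: |R|=0.72721 <1
  x=-0.716: |R|=0.64764 <1
  x=-0.635: |R|=0.65102 <1
  x=-1.794: |R|=1.48894 >1
  x=-1.725: |R|=1.38571 >1
  x=-1.566: |R|=1.17354 >1
So |R|<1 on (-1.4098, 0).

(-1.4098, 0).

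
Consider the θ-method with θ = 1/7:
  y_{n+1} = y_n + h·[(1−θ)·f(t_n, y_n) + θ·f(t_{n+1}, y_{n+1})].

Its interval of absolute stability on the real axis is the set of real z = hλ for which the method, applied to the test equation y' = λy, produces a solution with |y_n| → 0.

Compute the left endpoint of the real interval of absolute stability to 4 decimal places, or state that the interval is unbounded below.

z* = -2.8000.

Set f=λy, z=hλ:
  y_{n+1} = y_n + z·[6/7·y_n + 1/7·y_{n+1}] ⇒ (1 − 1/7z)y_{n+1} = (1 + 6/7z)y_n
  Hence R(z) = (1 + 6/7z)/(1 − 1/7z).

Find x<0 with |R(x)|<1.
x=-1.36: |R|=0.1388
R=−1: 1+6/7x = −1+1/7x ⇒ -5/7x=2 ⇒ x=2/(-5/7)=-2.8000
Confirm numerically:
  x=-1.911: |R|=0.50118 <1
  x=-1.624: |R|=0.31818 <1
  x=-1.306: |R|=0.10065 <1
  x=-1.291: |R|=0.08998 <1
  x=-3.240: |R|=1.21484 >1
  x=-3.112: |R|=1.15427 >1
  x=-3.004: |R|=1.10196 >1
Stable set (-2.8000, 0).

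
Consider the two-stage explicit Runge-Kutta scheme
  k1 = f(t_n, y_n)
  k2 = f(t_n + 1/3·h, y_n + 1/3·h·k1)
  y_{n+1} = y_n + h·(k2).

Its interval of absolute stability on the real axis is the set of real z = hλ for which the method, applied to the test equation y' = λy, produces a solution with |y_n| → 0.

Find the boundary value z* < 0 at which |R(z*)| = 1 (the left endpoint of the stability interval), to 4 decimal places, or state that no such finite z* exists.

z* = -3.0000.

Test eqn y'=λy, z=hλ:
  k1=λy_n ⇒ h·k1=z·y_n;  k2=λ(1+1/3z)y_n ⇒ h·k2=z(1+1/3z)y_n
  y_{n+1}/y_n = 1 + z(1+1/3z) = 1 + z + 1/3z²
  so R(z) = 1 + z + 1/3z².

Need |R(x)|<1, x<0.
x=-0.63: |R|=0.5023
R=1: x+1/3x²=0 ⇒ x=−3=-3.0000; min R=1−1/(4·1/3)=0.2500>−1
Confirm numerically:
  x=-2.221: |R|=0.42328 <1
  x=-1.915: |R|=0.30741 <1
  x=-1.854: |R|=0.29177 <1
  x=-3.555: |R|=1.65768 >1
  x=-3.459: |R|=1.52923 >1
  x=-3.424: |R|=1.48393 >1
Interval (-3.0000, 0).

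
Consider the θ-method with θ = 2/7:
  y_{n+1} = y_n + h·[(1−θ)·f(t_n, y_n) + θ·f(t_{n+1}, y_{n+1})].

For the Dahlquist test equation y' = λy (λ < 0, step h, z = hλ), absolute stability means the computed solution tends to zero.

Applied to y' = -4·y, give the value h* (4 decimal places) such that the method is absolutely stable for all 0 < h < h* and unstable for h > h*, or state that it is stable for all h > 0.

Set f=λy, z=hλ:
  y_{n+1} = y_n + z·[5/7·y_n + 2/7·y_{n+1}] ⇒ (1 − 2/7z)y_{n+1} = (1 + 5/7z)y_n
  R(z) = (1 + 5/7z)/(1 − 2/7z).

Need |R(x)|<1, x<0.
x=-1.51: |R|=0.0549
R=−1: 1+5/7x = −1+2/7x ⇒ -3/7x=2 ⇒ x=2/(-3/7)=-4.6667
Confirm numerically:
  x=-4.488: |R|=0.96645 <1
  x=-4.362: |R|=0.94187 <1
  x=-2.558: |R|=0.47788 <1
  x=-5.119: |R|=1.07872 >1
  x=-5.040: |R|=1.06557 >1
So |R|<1 on (-4.6667, 0).

(-4.6667,0); λ=-4 ⇒ h* = (14/3)/4 = 1.1667.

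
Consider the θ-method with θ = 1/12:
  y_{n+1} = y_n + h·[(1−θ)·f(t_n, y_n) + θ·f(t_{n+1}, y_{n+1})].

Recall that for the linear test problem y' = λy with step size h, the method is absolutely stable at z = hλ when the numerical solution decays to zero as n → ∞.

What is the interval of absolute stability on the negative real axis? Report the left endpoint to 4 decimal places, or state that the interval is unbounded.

On y'=λy, z=hλ:
  y_{n+1} = y_n + z·[11/12·y_n + 1/12·y_{n+1}] ⇒ (1 − 1/12z)y_{n+1} = (1 + 11/12z)y_n
  R(z) = (1 + 11/12z)/(1 − 1/12z).

Need |R(x)|<1, x<0.
x=-1.66: |R|=0.4583
R=−1: 1+11/12x = −1+1/12x ⇒ -5/6x=2 ⇒ x=2/(-5/6)=-2.4000
Confirm numerically:
  x=-2.307: |R|=0.93500 <1
  x=-1.892: |R|=0.63432 <1
  x=-1.340: |R|=0.20540 <1
  x=-2.890: |R|=1.32908 >1
  x=-2.531: |R|=1.09015 >1
  x=-2.459: |R|=1.04081 >1
Interval (-2.4000, 0).

z∈(-2.4000,0).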